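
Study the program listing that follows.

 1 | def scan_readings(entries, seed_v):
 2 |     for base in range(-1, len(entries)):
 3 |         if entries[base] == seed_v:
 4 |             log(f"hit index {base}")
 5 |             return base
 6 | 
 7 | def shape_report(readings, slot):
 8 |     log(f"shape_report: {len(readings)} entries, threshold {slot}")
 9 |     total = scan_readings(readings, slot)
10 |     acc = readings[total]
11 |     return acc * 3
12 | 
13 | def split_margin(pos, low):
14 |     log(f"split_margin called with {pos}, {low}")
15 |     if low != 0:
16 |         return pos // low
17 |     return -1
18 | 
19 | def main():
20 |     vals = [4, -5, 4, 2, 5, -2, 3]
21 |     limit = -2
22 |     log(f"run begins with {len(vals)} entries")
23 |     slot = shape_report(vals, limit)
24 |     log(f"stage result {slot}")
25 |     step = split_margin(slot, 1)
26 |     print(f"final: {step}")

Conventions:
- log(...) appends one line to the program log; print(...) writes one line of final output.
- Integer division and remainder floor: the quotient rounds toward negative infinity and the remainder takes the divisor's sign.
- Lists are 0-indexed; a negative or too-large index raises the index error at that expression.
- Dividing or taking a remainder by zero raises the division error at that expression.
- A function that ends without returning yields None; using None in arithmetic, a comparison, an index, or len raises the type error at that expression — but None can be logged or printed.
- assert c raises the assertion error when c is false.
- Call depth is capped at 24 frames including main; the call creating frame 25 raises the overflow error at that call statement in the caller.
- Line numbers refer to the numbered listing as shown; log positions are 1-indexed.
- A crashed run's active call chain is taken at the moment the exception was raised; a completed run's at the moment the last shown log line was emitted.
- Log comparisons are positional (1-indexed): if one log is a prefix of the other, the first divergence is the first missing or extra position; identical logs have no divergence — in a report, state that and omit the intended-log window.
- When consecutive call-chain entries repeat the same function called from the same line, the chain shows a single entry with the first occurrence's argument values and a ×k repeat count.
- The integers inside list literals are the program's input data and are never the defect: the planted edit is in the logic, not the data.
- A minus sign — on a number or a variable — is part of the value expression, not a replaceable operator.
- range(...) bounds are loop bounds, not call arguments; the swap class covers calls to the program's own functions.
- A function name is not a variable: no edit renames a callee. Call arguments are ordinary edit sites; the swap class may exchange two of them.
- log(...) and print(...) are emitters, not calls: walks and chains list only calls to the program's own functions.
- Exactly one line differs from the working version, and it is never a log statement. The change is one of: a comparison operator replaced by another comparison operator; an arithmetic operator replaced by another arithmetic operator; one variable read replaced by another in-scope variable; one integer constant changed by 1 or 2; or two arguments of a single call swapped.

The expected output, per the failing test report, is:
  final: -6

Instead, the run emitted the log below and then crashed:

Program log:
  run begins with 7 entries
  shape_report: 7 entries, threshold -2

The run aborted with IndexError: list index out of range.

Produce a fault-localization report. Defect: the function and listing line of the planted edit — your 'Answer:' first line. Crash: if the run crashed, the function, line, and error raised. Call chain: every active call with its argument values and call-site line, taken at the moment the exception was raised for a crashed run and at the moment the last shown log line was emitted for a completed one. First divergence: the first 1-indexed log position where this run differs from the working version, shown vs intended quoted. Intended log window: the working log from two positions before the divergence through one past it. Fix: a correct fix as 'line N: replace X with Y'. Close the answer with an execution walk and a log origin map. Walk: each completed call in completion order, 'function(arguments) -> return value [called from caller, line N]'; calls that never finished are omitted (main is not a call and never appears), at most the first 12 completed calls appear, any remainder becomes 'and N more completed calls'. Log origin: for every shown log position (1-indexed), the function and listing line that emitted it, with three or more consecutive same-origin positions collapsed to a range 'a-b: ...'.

Answer: the defect is in scan_readings at line 2.
Key fact: The log ends early — 2 lines, where the working version next logs 'hit index 5'.
Crash: scan_readings, line 3, IndexError.
Call chain: main -> shape_report([4, -5, 4, 2, 5, -2, 3], -2) (called at line 23) -> scan_readings([4, -5, 4, 2, 5, -2, 3], -2) (called at line 9).
First divergence: position 3 — the faulty run's log ends after 2 lines; the working version continues with 'hit index 5'.
Intended log window:
  1: run begins with 7 entries
  2: shape_report: 7 entries, threshold -2
  3: hit index 5
  4: stage result -6
Execution walk:
  (no call completed)
Log line origins:
  1: from main, line 22
  2: from shape_report, line 8
A correct fix: line 2: replace `-1` with `0`.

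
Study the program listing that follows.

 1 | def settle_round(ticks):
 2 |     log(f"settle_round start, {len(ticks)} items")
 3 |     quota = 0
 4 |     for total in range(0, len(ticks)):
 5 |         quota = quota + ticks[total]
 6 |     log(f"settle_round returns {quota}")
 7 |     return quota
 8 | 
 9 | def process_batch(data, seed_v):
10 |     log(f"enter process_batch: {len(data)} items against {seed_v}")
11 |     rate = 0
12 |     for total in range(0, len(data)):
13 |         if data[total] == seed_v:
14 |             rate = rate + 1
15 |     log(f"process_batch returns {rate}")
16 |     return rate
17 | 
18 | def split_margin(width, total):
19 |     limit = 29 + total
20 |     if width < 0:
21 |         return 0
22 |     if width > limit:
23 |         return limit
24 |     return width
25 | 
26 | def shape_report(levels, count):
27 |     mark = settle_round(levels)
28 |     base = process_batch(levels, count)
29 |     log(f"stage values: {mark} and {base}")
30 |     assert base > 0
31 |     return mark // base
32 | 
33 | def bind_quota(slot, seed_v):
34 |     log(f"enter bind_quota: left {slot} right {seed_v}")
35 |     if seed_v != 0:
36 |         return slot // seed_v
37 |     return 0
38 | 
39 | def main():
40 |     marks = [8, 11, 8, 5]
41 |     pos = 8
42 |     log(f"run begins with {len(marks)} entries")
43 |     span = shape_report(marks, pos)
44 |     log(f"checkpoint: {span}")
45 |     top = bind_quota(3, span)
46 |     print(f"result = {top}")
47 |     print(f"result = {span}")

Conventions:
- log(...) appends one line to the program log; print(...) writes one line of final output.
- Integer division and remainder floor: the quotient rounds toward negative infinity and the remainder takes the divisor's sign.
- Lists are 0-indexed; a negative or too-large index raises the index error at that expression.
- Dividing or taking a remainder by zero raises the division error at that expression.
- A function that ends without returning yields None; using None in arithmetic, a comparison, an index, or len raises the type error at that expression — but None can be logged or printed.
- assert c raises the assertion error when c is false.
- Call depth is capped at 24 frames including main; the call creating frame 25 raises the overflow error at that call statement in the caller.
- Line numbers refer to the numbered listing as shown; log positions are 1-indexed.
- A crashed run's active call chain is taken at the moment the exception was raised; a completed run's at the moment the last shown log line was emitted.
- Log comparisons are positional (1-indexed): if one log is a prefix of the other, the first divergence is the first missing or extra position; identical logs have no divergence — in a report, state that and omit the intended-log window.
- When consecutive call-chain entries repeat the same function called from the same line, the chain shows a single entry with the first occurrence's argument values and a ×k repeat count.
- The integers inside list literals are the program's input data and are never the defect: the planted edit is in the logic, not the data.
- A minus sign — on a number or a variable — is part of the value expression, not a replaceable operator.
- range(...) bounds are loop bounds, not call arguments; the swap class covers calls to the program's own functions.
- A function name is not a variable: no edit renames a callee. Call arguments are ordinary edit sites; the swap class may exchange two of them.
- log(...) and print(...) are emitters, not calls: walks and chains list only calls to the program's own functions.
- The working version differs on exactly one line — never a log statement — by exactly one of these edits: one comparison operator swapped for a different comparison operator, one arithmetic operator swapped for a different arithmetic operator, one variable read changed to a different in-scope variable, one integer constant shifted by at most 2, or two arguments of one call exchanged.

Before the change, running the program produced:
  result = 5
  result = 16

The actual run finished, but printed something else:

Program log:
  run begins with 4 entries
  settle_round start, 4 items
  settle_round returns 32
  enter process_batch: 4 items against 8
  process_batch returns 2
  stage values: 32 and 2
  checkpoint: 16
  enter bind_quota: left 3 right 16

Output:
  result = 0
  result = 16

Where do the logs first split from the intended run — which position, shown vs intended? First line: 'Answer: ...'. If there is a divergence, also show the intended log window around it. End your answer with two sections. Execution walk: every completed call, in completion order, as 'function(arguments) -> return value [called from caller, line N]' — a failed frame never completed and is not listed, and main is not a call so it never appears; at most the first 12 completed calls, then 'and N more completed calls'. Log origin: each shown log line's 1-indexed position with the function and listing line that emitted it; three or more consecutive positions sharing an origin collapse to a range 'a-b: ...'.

Answer: at position 8 the run shows 'enter bind_quota: left 3 right 16' where the working version logs 'enter bind_quota: left 16 right 3'.
Intended log window:
  6: stage values: 32 and 2
  7: checkpoint: 16
  8: enter bind_quota: left 16 right 3
Execution walk:
  settle_round([8, 11, 8, 5]) -> 32  [called from shape_report, line 27]
  process_batch([8, 11, 8, 5], 8) -> 2  [called from shape_report, line 28]
  shape_report([8, 11, 8, 5], 8) -> 16  [called from main, line 43]
  bind_quota(3, 16) -> 0  [called from main, line 45]
Log origins:
  1: from main, line 42
  2: from settle_round, line 2
  3: from settle_round, line 6
  4: from process_batch, line 10
  5: from process_batch, line 15
  6: from shape_report, line 29
  7: from main, line 44
  8: from bind_quota, line 34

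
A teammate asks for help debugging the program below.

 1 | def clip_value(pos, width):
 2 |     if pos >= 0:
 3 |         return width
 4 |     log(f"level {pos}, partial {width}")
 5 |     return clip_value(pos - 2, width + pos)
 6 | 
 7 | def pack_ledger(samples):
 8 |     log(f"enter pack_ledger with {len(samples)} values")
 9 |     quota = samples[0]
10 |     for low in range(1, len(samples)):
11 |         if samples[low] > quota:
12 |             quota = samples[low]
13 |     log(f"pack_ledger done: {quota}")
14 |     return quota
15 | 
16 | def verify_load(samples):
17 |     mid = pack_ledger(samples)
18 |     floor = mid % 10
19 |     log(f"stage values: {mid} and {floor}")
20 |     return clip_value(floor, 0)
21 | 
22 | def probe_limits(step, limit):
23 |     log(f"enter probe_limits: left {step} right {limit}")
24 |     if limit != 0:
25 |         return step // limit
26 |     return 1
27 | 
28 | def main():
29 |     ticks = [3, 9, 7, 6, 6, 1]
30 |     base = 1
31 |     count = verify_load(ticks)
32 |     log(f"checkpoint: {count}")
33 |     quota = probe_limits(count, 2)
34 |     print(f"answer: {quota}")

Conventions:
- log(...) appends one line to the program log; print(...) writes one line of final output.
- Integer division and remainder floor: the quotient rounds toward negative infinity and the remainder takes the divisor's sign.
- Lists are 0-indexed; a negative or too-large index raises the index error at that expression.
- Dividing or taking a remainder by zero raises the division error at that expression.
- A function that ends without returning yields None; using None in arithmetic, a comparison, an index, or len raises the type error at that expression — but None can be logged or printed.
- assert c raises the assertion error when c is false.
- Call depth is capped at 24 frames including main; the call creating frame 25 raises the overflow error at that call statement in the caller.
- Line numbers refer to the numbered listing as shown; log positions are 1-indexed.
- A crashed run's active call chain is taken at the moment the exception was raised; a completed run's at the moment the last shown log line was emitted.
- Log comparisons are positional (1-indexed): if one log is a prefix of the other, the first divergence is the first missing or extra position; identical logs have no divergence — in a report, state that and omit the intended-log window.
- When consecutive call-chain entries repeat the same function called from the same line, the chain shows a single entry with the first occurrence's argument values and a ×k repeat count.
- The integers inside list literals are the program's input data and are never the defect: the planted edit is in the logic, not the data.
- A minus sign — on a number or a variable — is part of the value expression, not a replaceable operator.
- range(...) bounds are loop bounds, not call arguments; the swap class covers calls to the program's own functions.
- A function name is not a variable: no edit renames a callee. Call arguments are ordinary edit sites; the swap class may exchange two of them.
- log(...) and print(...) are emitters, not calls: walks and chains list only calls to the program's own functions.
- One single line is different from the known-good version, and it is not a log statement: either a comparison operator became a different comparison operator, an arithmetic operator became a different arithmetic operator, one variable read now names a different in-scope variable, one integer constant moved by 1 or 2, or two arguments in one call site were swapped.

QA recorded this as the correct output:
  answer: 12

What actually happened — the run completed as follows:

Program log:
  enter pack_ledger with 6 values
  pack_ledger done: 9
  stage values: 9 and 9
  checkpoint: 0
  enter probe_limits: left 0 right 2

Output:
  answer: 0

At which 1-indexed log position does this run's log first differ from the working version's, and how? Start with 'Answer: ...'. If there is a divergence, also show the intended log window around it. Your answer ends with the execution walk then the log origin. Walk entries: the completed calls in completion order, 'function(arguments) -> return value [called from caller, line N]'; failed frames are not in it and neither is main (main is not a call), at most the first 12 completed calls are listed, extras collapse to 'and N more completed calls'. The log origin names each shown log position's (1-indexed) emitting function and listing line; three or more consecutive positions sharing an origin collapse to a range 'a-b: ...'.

Answer: at position 4 the run shows 'checkpoint: 0' where the working version logs 'level 9, partial 0'.
Intended log window:
  2: pack_ledger done: 9
  3: stage values: 9 and 9
  4: level 9, partial 0
  5: level 7, partial 9
Execution walk:
  pack_ledger([3, 9, 7, 6, 6, 1]) -> 9  [called from verify_load, line 17]
  clip_value(9, 0) -> 0  [called from verify_load, line 20]
  verify_load([3, 9, 7, 6, 6, 1]) -> 0  [called from main, line 31]
  probe_limits(0, 2) -> 0  [called from main, line 33]
Log origin:
  1: logged in pack_ledger at line 8
  2: logged in pack_ledger at line 13
  3: logged in verify_load at line 19
  4: logged in main at line 32
  5: logged in probe_limits at line 23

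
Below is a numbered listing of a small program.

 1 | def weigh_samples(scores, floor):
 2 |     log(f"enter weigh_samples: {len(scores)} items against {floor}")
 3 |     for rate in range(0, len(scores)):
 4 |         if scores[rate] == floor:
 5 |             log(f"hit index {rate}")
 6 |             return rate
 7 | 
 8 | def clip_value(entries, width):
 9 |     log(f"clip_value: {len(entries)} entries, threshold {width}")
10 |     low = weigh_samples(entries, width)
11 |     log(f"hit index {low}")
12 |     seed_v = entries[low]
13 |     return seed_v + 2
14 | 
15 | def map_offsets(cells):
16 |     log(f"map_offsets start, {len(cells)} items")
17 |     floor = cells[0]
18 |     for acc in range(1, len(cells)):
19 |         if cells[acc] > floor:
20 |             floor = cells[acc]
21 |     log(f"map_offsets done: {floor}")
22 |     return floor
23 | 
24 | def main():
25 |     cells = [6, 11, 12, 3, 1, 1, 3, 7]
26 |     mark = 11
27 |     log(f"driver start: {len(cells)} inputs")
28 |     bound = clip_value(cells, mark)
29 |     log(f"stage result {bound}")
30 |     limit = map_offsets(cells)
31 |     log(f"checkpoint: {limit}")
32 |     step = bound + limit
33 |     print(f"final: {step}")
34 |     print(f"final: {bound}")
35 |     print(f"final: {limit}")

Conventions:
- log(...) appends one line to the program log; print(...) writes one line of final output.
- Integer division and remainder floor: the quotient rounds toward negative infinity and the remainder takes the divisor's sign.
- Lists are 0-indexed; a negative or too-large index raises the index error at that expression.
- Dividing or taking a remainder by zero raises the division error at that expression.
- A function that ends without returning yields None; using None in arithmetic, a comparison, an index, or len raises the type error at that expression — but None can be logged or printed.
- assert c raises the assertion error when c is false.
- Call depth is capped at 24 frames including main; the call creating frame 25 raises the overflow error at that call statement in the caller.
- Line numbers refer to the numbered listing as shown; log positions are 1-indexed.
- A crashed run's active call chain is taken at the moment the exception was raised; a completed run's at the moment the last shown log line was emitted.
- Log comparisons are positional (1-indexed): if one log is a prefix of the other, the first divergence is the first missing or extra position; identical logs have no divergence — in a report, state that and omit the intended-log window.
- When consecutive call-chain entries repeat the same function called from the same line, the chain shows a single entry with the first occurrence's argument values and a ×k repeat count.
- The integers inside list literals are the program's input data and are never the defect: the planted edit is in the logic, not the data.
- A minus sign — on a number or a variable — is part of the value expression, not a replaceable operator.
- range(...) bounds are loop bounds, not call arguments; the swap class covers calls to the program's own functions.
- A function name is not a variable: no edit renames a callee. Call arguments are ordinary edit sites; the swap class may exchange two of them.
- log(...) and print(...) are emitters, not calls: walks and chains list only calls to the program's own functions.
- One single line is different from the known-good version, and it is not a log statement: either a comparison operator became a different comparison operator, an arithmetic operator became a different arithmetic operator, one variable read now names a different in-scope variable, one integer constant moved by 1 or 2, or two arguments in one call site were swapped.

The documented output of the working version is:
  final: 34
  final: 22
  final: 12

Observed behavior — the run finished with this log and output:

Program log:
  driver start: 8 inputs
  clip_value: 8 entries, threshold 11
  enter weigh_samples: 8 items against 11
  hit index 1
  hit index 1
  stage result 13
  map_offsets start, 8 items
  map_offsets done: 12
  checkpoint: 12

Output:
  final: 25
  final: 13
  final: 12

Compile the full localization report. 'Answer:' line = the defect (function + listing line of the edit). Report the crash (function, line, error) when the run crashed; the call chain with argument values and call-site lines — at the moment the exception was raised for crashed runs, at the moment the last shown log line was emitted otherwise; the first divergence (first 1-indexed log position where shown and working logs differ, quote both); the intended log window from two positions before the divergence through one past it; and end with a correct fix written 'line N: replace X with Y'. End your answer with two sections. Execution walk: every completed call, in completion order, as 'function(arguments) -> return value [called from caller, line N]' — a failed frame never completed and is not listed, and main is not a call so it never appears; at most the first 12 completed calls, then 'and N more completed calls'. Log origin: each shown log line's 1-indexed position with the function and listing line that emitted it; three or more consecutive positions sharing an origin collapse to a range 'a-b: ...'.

Answer: the defect is in clip_value at line 13.
Key observation: Position 6 is the first bad log line: 'stage result 13' should read 'stage result 22'.
Call chain: main.
First divergence: at position 6 the run shows 'stage result 13' where the working version logs 'stage result 22'.
Intended log window:
  4: hit index 1
  5: hit index 1
  6: stage result 22
  7: map_offsets start, 8 items
Execution walk:
  weigh_samples([6, 11, 12, 3, 1, 1, 3, 7], 11) -> 1  [called from clip_value, line 10]
  clip_value([6, 11, 12, 3, 1, 1, 3, 7], 11) -> 13  [called from main, line 28]
  map_offsets([6, 11, 12, 3, 1, 1, 3, 7]) -> 12  [called from main, line 30]
Log origins:
  1: from main, line 27
  2: from clip_value, line 9
  3: from weigh_samples, line 2
  4: from weigh_samples, line 5
  5: from clip_value, line 11
  6: from main, line 29
  7: from map_offsets, line 16
  8: from map_offsets, line 21
  9: from main, line 31
A correct fix: line 13: replace `+` with `*`.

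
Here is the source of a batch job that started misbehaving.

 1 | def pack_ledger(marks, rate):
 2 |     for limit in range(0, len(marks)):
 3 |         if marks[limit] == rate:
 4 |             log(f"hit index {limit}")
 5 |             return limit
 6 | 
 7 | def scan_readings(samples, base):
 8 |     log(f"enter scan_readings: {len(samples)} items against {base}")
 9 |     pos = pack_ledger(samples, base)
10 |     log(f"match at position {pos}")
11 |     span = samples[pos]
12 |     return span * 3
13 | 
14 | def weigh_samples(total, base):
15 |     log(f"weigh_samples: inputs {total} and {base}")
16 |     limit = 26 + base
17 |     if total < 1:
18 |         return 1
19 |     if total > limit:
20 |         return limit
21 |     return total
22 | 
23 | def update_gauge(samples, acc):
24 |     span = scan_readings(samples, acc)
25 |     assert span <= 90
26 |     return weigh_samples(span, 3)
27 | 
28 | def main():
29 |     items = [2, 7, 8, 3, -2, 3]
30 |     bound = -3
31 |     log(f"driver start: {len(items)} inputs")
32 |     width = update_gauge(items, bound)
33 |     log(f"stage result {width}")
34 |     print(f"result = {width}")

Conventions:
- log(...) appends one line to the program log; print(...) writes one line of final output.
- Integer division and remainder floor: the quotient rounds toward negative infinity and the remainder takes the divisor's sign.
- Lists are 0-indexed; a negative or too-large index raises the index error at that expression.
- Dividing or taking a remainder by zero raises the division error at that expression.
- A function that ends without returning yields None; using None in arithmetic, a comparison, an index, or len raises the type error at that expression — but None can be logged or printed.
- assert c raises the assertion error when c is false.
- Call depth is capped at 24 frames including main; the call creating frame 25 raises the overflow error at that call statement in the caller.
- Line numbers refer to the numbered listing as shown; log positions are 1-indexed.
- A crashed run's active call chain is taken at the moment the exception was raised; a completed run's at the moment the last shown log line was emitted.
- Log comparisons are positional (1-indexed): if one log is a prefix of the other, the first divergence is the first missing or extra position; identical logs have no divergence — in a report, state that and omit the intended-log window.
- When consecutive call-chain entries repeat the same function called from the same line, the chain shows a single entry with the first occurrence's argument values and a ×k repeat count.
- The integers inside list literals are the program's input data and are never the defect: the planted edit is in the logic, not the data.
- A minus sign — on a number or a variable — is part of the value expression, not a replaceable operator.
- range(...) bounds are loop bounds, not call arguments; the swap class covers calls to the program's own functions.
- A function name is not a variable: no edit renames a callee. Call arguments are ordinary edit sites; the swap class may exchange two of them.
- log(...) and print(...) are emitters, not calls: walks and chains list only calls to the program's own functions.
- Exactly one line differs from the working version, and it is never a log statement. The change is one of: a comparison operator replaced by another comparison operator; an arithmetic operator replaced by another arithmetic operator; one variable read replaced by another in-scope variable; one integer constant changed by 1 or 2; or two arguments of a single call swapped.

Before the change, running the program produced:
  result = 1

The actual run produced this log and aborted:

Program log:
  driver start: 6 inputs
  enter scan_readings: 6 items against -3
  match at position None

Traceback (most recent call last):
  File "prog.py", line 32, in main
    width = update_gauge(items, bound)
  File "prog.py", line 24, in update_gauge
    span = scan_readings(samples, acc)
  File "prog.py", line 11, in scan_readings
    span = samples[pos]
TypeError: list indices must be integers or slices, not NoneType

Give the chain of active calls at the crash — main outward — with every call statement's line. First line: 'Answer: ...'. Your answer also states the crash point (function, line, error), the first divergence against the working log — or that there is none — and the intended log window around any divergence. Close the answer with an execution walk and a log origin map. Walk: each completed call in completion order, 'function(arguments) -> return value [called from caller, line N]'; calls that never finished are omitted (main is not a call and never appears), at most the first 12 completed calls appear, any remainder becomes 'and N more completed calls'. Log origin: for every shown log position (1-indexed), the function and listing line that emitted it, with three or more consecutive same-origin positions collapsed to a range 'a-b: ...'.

Answer: main -> update_gauge (called at line 32) -> scan_readings (called at line 24).
Key observation: Log line 2 is where behavior first shows: 'enter scan_readings: 6 items against -3' appears instead of 'enter scan_readings: 6 items against -2'.
Crash: scan_readings, line 11, TypeError.
First divergence: position 2; shown 'enter scan_readings: 6 items against -3' vs intended 'enter scan_readings: 6 items against -2'.
Intended log window:
  1: driver start: 6 inputs
  2: enter scan_readings: 6 items against -2
  3: hit index 4
Execution walk:
  pack_ledger([2, 7, 8, 3, -2, 3], -3) -> None  [called from scan_readings, line 9]
Log origin:
  1: logged in main at line 31
  2: logged in scan_readings at line 8
  3: logged in scan_readings at line 10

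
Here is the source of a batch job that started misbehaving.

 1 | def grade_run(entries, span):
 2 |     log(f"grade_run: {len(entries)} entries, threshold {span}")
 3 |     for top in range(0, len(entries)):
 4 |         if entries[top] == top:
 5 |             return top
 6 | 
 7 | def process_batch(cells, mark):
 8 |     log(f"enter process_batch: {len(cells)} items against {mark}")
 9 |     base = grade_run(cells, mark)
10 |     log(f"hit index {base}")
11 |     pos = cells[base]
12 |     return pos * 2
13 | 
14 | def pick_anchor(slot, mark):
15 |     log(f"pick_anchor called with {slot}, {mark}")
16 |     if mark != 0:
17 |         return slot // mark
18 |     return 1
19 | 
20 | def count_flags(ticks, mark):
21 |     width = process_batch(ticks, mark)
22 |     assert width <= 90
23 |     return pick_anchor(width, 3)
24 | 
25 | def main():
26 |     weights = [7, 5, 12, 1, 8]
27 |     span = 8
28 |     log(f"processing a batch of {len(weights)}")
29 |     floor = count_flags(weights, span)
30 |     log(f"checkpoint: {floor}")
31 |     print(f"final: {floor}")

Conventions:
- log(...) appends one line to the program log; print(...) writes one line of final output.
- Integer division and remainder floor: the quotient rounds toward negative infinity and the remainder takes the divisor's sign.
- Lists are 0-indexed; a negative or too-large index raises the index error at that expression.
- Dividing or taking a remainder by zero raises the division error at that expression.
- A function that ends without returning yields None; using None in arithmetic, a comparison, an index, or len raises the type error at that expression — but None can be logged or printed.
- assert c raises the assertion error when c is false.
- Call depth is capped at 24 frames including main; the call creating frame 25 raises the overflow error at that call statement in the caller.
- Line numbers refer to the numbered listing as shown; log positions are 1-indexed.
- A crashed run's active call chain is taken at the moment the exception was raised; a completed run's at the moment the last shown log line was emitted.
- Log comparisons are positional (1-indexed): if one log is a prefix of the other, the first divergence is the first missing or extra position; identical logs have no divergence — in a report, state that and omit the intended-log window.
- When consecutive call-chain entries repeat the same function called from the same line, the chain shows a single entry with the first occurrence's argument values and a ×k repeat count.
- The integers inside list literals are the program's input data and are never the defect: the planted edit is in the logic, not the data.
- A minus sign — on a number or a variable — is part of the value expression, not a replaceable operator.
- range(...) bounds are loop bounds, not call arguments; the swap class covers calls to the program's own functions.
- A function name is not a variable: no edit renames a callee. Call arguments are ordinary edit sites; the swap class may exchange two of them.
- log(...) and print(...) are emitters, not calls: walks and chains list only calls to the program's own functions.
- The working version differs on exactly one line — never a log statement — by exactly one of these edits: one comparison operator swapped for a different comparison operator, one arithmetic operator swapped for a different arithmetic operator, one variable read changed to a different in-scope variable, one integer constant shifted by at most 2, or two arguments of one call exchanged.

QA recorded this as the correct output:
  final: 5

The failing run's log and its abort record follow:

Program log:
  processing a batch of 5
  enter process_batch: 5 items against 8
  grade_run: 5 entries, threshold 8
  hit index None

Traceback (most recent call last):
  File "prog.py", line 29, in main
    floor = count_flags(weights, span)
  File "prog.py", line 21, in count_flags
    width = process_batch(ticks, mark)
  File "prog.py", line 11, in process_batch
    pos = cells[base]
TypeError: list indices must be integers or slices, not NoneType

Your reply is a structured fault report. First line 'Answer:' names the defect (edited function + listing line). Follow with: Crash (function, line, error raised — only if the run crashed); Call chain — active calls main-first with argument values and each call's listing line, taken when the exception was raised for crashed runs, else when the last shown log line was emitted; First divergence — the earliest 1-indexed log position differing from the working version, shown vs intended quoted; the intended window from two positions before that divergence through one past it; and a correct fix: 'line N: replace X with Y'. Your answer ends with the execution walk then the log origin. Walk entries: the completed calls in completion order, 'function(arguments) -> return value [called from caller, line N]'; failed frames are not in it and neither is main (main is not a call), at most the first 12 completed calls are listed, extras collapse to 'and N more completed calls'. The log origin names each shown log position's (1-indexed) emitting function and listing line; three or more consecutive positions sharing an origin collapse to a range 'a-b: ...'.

Answer: the defect is in grade_run at line 4.
Key observation: Log line 4 is where behavior first shows: 'hit index None' appears instead of 'hit index 4'.
Crash: process_batch, line 11, TypeError.
Call chain: main -> count_flags([7, 5, 12, 1, 8], 8) (called at line 29) -> process_batch([7, 5, 12, 1, 8], 8) (called at line 21).
First divergence: position 4 — shown 'hit index None', intended 'hit index 4'.
Intended log window:
  2: enter process_batch: 5 items against 8
  3: grade_run: 5 entries, threshold 8
  4: hit index 4
  5: pick_anchor called with 16, 3
Execution walk:
  grade_run([7, 5, 12, 1, 8], 8) -> None  [called from process_batch, line 9]
Log line origins:
  1: from main, line 28
  2: from process_batch, line 8
  3: from grade_run, line 2
  4: from process_batch, line 10
A correct fix: line 4: replace `entries[top] == top` with `entries[top] == span`.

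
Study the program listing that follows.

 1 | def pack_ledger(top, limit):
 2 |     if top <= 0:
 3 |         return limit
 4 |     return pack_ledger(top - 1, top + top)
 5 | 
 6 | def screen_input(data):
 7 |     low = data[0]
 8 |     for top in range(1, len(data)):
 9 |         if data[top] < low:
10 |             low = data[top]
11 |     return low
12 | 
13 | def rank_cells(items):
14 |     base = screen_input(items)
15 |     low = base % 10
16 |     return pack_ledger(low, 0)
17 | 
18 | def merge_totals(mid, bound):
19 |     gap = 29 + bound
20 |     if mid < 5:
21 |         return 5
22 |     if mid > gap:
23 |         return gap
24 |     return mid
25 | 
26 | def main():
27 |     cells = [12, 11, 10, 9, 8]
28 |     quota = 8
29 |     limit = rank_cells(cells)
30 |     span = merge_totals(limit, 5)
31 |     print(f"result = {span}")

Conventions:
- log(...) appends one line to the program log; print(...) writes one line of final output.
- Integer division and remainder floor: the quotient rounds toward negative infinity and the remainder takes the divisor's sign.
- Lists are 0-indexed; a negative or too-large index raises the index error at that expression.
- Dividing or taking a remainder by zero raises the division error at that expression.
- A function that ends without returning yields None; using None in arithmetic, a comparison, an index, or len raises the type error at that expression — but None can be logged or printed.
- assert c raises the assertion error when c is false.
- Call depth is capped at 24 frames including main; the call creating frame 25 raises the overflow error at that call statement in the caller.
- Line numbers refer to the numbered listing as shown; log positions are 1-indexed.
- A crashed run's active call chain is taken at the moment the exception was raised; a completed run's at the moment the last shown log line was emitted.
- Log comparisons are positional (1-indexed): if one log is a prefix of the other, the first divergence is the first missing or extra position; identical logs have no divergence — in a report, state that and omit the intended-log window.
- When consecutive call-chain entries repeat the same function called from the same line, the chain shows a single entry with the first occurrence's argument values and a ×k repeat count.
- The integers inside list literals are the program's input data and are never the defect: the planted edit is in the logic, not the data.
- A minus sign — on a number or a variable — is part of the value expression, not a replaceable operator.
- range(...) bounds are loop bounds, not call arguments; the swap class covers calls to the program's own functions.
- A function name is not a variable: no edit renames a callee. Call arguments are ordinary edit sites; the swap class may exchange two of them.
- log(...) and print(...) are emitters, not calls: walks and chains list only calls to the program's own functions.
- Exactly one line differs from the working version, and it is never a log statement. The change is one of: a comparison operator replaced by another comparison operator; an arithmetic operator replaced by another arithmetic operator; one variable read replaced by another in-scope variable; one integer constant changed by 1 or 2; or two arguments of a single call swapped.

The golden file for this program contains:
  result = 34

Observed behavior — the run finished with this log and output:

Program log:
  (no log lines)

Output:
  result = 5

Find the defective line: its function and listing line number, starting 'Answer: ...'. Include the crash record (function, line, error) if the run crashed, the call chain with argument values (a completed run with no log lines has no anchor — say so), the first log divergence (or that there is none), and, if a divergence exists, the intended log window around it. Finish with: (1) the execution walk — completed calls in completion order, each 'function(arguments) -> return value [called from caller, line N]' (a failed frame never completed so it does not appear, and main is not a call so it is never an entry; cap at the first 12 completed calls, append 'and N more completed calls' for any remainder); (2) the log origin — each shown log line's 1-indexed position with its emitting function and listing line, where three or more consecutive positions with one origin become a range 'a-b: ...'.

Answer: the defect is in pack_ledger at line 4.
Key observation: The two runs log identically and part ways only at the printed values.
Call chain: (no anchor — the run completed with no log lines).
First divergence: none (the log streams are identical).
Execution walk:
  screen_input([12, 11, 10, 9, 8]) -> 8  [called from rank_cells, line 14]
  pack_ledger(0, 2) -> 2  [called from pack_ledger, line 4]
  pack_ledger(1, 4) -> 2  [called from pack_ledger, line 4]
  pack_ledger(2, 6) -> 2  [called from pack_ledger, line 4]
  pack_ledger(3, 8) -> 2  [called from pack_ledger, line 4]
  pack_ledger(4, 10) -> 2  [called from pack_ledger, line 4]
  pack_ledger(5, 12) -> 2  [called from pack_ledger, line 4]
  pack_ledger(6, 14) -> 2  [called from pack_ledger, line 4]
  pack_ledger(7, 16) -> 2  [called from pack_ledger, line 4]
  pack_ledger(8, 0) -> 2  [called from rank_cells, line 16]
  rank_cells([12, 11, 10, 9, 8]) -> 2  [called from main, line 29]
  merge_totals(2, 5) -> 5  [called from main, line 30]
Origin of each log line:
  (no log lines)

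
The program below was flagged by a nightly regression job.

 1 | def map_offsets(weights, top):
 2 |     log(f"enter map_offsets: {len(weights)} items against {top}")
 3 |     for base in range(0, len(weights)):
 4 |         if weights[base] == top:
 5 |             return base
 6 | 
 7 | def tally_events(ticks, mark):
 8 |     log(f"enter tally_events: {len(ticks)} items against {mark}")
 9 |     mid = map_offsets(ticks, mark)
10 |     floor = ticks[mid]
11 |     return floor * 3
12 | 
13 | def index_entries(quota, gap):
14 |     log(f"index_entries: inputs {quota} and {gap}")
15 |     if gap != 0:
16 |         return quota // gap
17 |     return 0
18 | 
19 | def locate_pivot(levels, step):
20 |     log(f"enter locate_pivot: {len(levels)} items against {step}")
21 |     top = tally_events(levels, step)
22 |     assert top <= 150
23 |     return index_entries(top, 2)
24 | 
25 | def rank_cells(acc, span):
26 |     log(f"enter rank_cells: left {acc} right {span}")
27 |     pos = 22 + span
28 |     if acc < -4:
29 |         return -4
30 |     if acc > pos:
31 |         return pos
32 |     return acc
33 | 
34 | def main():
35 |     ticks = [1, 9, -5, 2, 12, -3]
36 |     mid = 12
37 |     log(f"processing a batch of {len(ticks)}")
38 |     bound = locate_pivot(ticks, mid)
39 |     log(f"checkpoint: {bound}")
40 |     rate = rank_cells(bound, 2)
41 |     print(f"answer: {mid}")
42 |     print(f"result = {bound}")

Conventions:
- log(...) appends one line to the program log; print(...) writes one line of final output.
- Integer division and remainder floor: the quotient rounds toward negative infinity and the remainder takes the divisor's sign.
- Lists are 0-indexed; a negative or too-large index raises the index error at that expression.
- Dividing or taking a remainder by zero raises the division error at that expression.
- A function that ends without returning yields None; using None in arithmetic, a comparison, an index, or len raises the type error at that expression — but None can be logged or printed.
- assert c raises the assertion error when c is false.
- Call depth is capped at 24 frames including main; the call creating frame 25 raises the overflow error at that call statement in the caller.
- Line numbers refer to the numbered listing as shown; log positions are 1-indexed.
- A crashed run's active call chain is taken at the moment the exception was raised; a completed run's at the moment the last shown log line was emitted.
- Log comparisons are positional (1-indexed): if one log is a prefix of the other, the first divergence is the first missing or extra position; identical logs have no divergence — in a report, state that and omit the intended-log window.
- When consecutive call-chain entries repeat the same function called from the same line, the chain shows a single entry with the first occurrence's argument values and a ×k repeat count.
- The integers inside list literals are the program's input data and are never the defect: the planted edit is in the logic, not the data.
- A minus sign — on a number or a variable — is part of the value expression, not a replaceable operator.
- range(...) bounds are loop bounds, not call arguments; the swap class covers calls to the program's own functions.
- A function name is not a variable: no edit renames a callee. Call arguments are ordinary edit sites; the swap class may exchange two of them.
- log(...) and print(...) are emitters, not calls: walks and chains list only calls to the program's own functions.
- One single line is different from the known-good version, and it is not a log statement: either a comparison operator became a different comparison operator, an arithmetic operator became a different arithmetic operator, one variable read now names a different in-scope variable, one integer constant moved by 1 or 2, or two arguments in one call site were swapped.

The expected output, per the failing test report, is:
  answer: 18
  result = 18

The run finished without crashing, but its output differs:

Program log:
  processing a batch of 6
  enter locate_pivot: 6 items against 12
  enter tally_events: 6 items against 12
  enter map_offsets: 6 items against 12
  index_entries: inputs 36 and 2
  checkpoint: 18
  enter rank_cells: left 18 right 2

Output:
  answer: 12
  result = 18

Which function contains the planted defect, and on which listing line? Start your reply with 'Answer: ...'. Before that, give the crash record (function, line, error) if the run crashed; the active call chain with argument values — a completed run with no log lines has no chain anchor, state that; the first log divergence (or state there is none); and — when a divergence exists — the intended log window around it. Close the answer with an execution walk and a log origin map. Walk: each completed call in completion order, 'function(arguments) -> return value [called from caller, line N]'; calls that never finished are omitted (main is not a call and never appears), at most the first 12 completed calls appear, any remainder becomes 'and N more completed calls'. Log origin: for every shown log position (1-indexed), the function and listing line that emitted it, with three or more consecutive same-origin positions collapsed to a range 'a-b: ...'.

Answer: the defect is in main at line 41.
Key observation: Log streams are identical — the defect surfaces only in the printed output.
Call chain: main -> rank_cells(18, 2) (called at line 40).
First divergence: none; the two logs match at every position.
Execution walk:
  map_offsets([1, 9, -5, 2, 12, -3], 12) -> 4  [called from tally_events, line 9]
  tally_events([1, 9, -5, 2, 12, -3], 12) -> 36  [called from locate_pivot, line 21]
  index_entries(36, 2) -> 18  [called from locate_pivot, line 23]
  locate_pivot([1, 9, -5, 2, 12, -3], 12) -> 18  [called from main, line 38]
  rank_cells(18, 2) -> 18  [called from main, line 40]
Log origin:
  1 — main, line 37
  2 — locate_pivot, line 20
  3 — tally_events, line 8
  4 — map_offsets, line 2
  5 — index_entries, line 14
  6 — main, line 39
  7 — rank_cells, line 26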